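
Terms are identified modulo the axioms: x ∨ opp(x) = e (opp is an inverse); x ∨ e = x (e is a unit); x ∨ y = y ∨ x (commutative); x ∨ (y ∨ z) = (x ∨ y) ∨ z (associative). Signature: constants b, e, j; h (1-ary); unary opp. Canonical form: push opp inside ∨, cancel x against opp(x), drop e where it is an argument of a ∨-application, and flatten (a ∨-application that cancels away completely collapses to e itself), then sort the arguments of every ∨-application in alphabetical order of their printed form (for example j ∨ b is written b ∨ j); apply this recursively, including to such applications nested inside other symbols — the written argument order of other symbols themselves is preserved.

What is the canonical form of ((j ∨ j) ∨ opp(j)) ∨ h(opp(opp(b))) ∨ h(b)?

Answer: h(b) ∨ h(b) ∨ j

Derivation:
Push opp inside:  distribute opp over ∨ and collapse double opp
Collect:  j ∨ h(b) ∨ h(b)
Order the arguments:  h(b) ∨ h(b) ∨ j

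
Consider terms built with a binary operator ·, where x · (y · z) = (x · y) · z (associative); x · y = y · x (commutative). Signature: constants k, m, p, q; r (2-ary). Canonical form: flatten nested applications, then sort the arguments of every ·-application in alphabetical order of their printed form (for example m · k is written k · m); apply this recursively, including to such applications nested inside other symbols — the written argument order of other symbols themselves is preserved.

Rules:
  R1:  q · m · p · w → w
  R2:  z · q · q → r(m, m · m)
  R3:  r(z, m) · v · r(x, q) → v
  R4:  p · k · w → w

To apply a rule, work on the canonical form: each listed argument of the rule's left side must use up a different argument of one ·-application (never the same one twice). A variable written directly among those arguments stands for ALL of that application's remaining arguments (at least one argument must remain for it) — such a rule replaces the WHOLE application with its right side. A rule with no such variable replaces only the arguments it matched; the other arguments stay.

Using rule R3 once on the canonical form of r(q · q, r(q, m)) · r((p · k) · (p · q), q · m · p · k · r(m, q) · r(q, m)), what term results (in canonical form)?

Canonical form:  r(k · p · p · q, k · m · p · q · r(m, q) · r(q, m)) · r(q · q, r(q, m))
Match R3:  consume r(m, q), r(q, m);  v := k · m · p · q, x := m, z := q
The variable takes the whole remainder — replace the entire application.
Result:  r(k · p · p · q, k · m · p · q) · r(q · q, r(q, m))

Answer: r(k · p · p · q, k · m · p · q) · r(q · q, r(q, m))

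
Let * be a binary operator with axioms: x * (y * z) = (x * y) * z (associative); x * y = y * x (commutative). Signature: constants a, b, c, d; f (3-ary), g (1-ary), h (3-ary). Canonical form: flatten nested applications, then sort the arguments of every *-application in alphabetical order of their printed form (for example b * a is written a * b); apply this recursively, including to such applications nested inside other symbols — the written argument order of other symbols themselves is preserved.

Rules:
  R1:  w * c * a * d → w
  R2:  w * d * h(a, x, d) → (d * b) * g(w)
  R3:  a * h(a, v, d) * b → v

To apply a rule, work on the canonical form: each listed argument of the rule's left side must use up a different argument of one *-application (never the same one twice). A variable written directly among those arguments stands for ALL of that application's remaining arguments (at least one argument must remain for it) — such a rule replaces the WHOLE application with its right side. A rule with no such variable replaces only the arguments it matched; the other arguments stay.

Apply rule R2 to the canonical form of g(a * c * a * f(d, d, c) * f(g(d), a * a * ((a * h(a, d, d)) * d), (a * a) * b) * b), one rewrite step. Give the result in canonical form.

Canonical form:  g(a * a * b * c * f(d, d, c) * f(g(d), a * a * a * d * h(a, d, d), a * a * b))
Match R2:  consume d, h(a, d, d);  w := a * a * a, x := d
Every leftover argument binds to the variable; the entire application is replaced.
New term:  g(a * a * b * c * f(d, d, c) * f(g(d), b * d * g(a * a * a), a * a * b))

Answer: g(a * a * b * c * f(d, d, c) * f(g(d), b * d * g(a * a * a), a * a * b))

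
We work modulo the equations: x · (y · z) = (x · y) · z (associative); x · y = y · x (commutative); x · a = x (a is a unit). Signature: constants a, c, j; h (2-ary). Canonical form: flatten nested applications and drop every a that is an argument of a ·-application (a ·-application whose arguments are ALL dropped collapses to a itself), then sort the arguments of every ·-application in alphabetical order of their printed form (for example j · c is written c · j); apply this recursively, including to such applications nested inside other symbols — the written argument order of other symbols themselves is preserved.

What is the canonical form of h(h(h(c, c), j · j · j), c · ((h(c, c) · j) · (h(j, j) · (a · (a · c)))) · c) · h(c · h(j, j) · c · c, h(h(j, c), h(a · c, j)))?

Canonicalize subterm:  h(h(h(c, c), j · j · j), c · ((h(c, c) · j) · (h(j, j) · (a · (a · c)))) · c)  →  h(h(h(c, c), j · j · j), c · c · c · h(c, c) · h(j, j) · j)
Inside:  h(c · h(j, j) · c · c, h(h(j, c), h(a · c, j)))  →  h(c · c · c · h(j, j), h(h(j, c), h(c, j)))
Sort arguments:  h(c · c · c · h(j, j), h(h(j, c), h(c, j))) · h(h(h(c, c), j · j · j), c · c · c · h(c, c) · h(j, j) · j)

Answer: h(c · c · c · h(j, j), h(h(j, c), h(c, j))) · h(h(h(c, c), j · j · j), c · c · c · h(c, c) · h(j, j) · j)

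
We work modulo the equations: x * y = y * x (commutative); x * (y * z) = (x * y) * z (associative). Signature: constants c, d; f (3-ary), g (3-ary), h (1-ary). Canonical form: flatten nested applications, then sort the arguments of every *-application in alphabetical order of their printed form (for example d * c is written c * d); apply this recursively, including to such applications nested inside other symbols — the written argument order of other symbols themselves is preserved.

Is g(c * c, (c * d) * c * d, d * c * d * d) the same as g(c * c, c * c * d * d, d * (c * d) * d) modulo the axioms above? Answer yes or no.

Left:  g(c * c, (c * d) * c * d, d * c * d * d)
  Work inside:  (c * d) * c * d
  Merge nested applications:  c * d * c * d
  Sort:  c * c * d * d
  Rebuild:  g(c * c, c * c * d * d, c * d * d * d)
Right:  g(c * c, c * c * d * d, d * (c * d) * d)
  Work inside:  d * (c * d) * d
  Un-nest:  d * c * d * d
  Sort arguments:  c * d * d * d
  Rebuild:  g(c * c, c * c * d * d, c * d * d * d)

Answer: yes — both canonical forms are g(c * c, c * c * d * d, c * d * d * d)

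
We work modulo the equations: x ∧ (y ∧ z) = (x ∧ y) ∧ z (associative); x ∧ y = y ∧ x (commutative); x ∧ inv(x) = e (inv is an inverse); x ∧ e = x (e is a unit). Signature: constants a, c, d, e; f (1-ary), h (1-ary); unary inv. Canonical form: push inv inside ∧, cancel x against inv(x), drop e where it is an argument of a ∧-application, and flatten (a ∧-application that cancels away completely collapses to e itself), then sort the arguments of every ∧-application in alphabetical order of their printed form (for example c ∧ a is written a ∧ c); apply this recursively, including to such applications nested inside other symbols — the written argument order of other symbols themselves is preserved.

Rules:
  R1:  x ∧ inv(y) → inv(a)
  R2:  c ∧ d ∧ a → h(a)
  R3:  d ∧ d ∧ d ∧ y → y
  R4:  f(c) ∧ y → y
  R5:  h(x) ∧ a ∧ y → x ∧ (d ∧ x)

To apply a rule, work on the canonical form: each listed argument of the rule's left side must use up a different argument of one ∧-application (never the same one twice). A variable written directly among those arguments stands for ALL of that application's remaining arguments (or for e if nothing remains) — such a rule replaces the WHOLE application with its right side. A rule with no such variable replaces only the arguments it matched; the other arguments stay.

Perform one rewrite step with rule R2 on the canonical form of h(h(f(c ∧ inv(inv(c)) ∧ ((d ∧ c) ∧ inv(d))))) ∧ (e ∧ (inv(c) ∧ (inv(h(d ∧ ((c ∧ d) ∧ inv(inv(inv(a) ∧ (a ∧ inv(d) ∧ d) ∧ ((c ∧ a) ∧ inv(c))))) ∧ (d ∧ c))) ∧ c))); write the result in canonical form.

Canonical form:  h(h(f(c ∧ c ∧ c))) ∧ inv(h(a ∧ c ∧ c ∧ d ∧ d ∧ d))
R2 matches:  uses a, c, d
Result:  h(h(f(c ∧ c ∧ c))) ∧ inv(h(c ∧ d ∧ d ∧ h(a)))

Answer: h(h(f(c ∧ c ∧ c))) ∧ inv(h(c ∧ d ∧ d ∧ h(a)))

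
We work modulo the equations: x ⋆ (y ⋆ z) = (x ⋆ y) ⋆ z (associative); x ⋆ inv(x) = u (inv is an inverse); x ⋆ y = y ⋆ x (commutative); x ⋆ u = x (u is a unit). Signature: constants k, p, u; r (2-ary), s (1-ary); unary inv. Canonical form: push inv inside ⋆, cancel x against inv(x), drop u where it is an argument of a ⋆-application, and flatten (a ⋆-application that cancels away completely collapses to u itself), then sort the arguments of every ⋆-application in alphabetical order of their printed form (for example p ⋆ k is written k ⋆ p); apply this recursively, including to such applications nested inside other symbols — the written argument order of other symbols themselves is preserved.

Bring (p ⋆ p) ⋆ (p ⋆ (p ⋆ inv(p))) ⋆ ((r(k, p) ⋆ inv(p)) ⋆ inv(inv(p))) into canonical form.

Answer: p ⋆ p ⋆ p ⋆ r(k, p)

Derivation:
Push inv inside:  distribute inv over ⋆ and collapse double inv
Combine occurrences:  p ⋆ p ⋆ p ⋆ r(k, p)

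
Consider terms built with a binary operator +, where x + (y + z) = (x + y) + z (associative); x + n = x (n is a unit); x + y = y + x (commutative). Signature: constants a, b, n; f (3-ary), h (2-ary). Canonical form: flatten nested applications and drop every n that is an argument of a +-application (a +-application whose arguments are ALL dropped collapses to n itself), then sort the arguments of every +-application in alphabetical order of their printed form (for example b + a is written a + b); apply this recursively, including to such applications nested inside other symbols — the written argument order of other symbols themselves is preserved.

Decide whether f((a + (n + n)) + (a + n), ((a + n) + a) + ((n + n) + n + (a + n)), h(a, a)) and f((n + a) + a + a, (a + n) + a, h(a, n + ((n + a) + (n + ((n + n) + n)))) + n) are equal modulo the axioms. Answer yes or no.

Answer: no — f(a + a, a + a + a, h(a, a)) vs f(a + a + a, a + a, h(a, a))

Derivation:
Left:  f((a + (n + n)) + (a + n), ((a + n) + a) + ((n + n) + n + (a + n)), h(a, a))
  Descend into:  ((a + n) + a) + ((n + n) + n + (a + n))
  Flatten:  a + n + a + n + n + n + a + n
  Unit:  drop n (×5)
  Sort:  a + a + a
  Put back:  f(a + a, a + a + a, h(a, a))
Right:  f((n + a) + a + a, (a + n) + a, h(a, n + ((n + a) + (n + ((n + n) + n)))) + n)
  Descend into:  h(a, n + ((n + a) + (n + ((n + n) + n)))) + n
  Inside:  h(a, n + ((n + a) + (n + ((n + n) + n))))  →  h(a, a)
  Drop the unit:  drop n
  Order the arguments:  h(a, a)
  Rebuild:  f(a + a + a, a + a, h(a, a))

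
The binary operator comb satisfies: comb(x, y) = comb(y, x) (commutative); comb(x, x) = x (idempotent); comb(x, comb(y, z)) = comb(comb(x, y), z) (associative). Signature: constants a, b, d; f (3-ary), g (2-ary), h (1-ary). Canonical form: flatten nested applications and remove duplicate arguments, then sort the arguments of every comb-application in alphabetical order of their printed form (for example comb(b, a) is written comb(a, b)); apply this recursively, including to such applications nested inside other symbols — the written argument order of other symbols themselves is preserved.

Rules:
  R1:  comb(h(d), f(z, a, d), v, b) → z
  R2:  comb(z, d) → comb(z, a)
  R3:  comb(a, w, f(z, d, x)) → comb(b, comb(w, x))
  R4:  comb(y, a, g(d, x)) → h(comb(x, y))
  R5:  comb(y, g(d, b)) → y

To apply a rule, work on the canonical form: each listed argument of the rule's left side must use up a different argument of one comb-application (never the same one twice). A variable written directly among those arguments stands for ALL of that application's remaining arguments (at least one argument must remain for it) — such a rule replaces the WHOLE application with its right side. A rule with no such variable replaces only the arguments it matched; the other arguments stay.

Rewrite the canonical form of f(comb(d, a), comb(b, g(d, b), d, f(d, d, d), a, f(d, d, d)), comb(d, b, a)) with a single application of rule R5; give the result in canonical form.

Canonical form:  f(comb(a, d), comb(a, b, d, f(d, d, d), g(d, b)), comb(a, b, d))
R5 matches:  uses g(d, b);  y := comb(a, b, d, f(d, d, d))
The variable takes the whole remainder — replace the entire application.
New term:  f(comb(a, d), comb(a, b, d, f(d, d, d)), comb(a, b, d))

Answer: f(comb(a, d), comb(a, b, d, f(d, d, d)), comb(a, b, d))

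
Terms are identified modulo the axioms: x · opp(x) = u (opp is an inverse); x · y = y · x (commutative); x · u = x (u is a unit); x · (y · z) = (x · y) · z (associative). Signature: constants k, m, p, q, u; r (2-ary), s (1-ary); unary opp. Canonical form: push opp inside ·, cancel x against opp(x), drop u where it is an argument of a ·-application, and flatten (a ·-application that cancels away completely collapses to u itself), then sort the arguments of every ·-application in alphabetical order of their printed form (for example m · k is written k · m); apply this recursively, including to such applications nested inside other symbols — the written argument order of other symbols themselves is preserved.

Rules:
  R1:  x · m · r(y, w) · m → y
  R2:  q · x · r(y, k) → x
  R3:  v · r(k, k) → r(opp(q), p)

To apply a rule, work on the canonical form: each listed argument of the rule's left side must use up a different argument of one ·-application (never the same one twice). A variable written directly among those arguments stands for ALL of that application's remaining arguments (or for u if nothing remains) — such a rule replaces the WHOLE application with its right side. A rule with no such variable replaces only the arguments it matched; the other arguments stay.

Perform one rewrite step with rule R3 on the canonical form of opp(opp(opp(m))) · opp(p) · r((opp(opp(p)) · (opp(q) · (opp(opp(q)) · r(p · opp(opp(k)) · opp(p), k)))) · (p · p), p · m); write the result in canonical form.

Answer: opp(m) · opp(p) · r(r(opp(q), p), m · p)

Derivation:
Canonical form:  opp(m) · opp(p) · r(p · p · p · r(k, k), m · p)
R3 matches:  uses r(k, k);  v := p · p · p
Every leftover argument binds to the variable; the entire application is replaced.
Result:  opp(m) · opp(p) · r(r(opp(q), p), m · p)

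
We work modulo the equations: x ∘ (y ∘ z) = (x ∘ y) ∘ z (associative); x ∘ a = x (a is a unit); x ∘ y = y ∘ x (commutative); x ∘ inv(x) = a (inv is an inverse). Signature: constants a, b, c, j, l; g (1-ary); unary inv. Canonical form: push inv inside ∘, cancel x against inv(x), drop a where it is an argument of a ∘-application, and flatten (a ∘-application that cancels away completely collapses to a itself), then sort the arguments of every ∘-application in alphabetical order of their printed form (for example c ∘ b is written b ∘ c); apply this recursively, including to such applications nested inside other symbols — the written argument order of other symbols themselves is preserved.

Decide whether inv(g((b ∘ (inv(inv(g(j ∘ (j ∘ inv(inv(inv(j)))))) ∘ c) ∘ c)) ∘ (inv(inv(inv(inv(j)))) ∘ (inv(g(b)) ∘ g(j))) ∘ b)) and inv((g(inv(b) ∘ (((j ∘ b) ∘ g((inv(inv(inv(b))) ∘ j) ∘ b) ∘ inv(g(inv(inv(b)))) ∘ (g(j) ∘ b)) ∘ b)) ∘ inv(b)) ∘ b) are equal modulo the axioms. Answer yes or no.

Left:  inv(g((b ∘ (inv(inv(g(j ∘ (j ∘ inv(inv(inv(j)))))) ∘ c) ∘ c)) ∘ (inv(inv(inv(inv(j)))) ∘ (inv(g(b)) ∘ g(j))) ∘ b))
  Push inv inside:  distribute inv over ∘ and collapse double inv
  Collect:  inv(g(b ∘ b ∘ g(j) ∘ g(j) ∘ inv(g(b)) ∘ j))
Right:  inv((g(inv(b) ∘ (((j ∘ b) ∘ g((inv(inv(inv(b))) ∘ j) ∘ b) ∘ inv(g(inv(inv(b)))) ∘ (g(j) ∘ b)) ∘ b)) ∘ inv(b)) ∘ b)
  Push inv inside:  distribute inv over ∘ and collapse double inv
  Cancel:  b cancels
  Collect:  inv(g(b ∘ b ∘ g(j) ∘ g(j) ∘ inv(g(b)) ∘ j))

Answer: yes — both canonical forms are inv(g(b ∘ b ∘ g(j) ∘ g(j) ∘ inv(g(b)) ∘ j))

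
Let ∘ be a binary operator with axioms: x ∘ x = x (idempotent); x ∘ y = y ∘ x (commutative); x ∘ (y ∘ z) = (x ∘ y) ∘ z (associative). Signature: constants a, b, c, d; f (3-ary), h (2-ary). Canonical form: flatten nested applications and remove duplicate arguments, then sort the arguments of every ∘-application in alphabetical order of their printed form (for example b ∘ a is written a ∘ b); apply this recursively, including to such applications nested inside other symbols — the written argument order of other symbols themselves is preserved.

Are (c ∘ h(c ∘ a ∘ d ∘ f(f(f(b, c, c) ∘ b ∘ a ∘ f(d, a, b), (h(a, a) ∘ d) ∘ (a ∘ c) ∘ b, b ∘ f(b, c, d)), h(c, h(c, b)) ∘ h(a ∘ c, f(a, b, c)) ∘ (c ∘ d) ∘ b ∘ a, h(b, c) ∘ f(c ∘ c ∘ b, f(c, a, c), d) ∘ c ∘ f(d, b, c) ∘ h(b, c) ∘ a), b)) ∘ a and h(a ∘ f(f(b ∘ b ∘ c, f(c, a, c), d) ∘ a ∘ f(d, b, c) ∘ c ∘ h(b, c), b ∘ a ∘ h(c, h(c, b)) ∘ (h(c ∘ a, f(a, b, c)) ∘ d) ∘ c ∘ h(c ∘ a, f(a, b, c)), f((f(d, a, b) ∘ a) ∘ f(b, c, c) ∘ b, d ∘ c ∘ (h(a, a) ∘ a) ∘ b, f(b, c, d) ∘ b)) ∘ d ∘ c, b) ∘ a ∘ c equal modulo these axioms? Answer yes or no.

Answer: no — a ∘ c ∘ h(a ∘ c ∘ d ∘ f(f(a ∘ b ∘ f(b, c, c) ∘ f(d, a, b), a ∘ b ∘ c ∘ d ∘ h(a, a), b ∘ f(b, c, d)), a ∘ b ∘ c ∘ d ∘ h(a ∘ c, f(a, b, c)) ∘ h(c, h(c, b)), a ∘ c ∘ f(b ∘ c, f(c, a, c), d) ∘ f(d, b, c) ∘ h(b, c)), b) vs a ∘ c ∘ h(a ∘ c ∘ d ∘ f(a ∘ c ∘ f(b ∘ c, f(c, a, c), d) ∘ f(d, b, c) ∘ h(b, c), a ∘ b ∘ c ∘ d ∘ h(a ∘ c, f(a, b, c)) ∘ h(c, h(c, b)), f(a ∘ b ∘ f(b, c, c) ∘ f(d, a, b), a ∘ b ∘ c ∘ d ∘ h(a, a), b ∘ f(b, c, d))), b)

Derivation:
Left:  (c ∘ h(c ∘ a ∘ d ∘ f(f(f(b, c, c) ∘ b ∘ a ∘ f(d, a, b), (h(a, a) ∘ d) ∘ (a ∘ c) ∘ b, b ∘ f(b, c, d)), h(c, h(c, b)) ∘ h(a ∘ c, f(a, b, c)) ∘ (c ∘ d) ∘ b ∘ a, h(b, c) ∘ f(c ∘ c ∘ b, f(c, a, c), d) ∘ c ∘ f(d, b, c) ∘ h(b, c) ∘ a), b)) ∘ a
  Merge nested applications:  c ∘ h(c ∘ a ∘ d ∘ f(f(f(b, c, c) ∘ b ∘ a ∘ f(d, a, b), (h(a, a) ∘ d) ∘ (a ∘ c) ∘ b, b ∘ f(b, c, d)), h(c, h(c, b)) ∘ h(a ∘ c, f(a, b, c)) ∘ (c ∘ d) ∘ b ∘ a, h(b, c) ∘ f(c ∘ c ∘ b, f(c, a, c), d) ∘ c ∘ f(d, b, c) ∘ h(b, c) ∘ a), b) ∘ a
  Simplify inside:  h(c ∘ a ∘ d ∘ f(f(f(b, c, c) ∘ b ∘ a ∘ f(d, a, b), (h(a, a) ∘ d) ∘ (a ∘ c) ∘ b, b ∘ f(b, c, d)), h(c, h(c, b)) ∘ h(a ∘ c, f(a, b, c)) ∘ (c ∘ d) ∘ b ∘ a, h(b, c) ∘ f(c ∘ c ∘ b, f(c, a, c), d) ∘ c ∘ f(d, b, c) ∘ h(b, c) ∘ a), b)  →  h(a ∘ c ∘ d ∘ f(f(a ∘ b ∘ f(b, c, c) ∘ f(d, a, b), a ∘ b ∘ c ∘ d ∘ h(a, a), b ∘ f(b, c, d)), a ∘ b ∘ c ∘ d ∘ h(a ∘ c, f(a, b, c)) ∘ h(c, h(c, b)), a ∘ c ∘ f(b ∘ c, f(c, a, c), d) ∘ f(d, b, c) ∘ h(b, c)), b)
  Sort:  a ∘ c ∘ h(a ∘ c ∘ d ∘ f(f(a ∘ b ∘ f(b, c, c) ∘ f(d, a, b), a ∘ b ∘ c ∘ d ∘ h(a, a), b ∘ f(b, c, d)), a ∘ b ∘ c ∘ d ∘ h(a ∘ c, f(a, b, c)) ∘ h(c, h(c, b)), a ∘ c ∘ f(b ∘ c, f(c, a, c), d) ∘ f(d, b, c) ∘ h(b, c)), b)
Right:  h(a ∘ f(f(b ∘ b ∘ c, f(c, a, c), d) ∘ a ∘ f(d, b, c) ∘ c ∘ h(b, c), b ∘ a ∘ h(c, h(c, b)) ∘ (h(c ∘ a, f(a, b, c)) ∘ d) ∘ c ∘ h(c ∘ a, f(a, b, c)), f((f(d, a, b) ∘ a) ∘ f(b, c, c) ∘ b, d ∘ c ∘ (h(a, a) ∘ a) ∘ b, f(b, c, d) ∘ b)) ∘ d ∘ c, b) ∘ a ∘ c
  Inside:  h(a ∘ f(f(b ∘ b ∘ c, f(c, a, c), d) ∘ a ∘ f(d, b, c) ∘ c ∘ h(b, c), b ∘ a ∘ h(c, h(c, b)) ∘ (h(c ∘ a, f(a, b, c)) ∘ d) ∘ c ∘ h(c ∘ a, f(a, b, c)), f((f(d, a, b) ∘ a) ∘ f(b, c, c) ∘ b, d ∘ c ∘ (h(a, a) ∘ a) ∘ b, f(b, c, d) ∘ b)) ∘ d ∘ c, b)  →  h(a ∘ c ∘ d ∘ f(a ∘ c ∘ f(b ∘ c, f(c, a, c), d) ∘ f(d, b, c) ∘ h(b, c), a ∘ b ∘ c ∘ d ∘ h(a ∘ c, f(a, b, c)) ∘ h(c, h(c, b)), f(a ∘ b ∘ f(b, c, c) ∘ f(d, a, b), a ∘ b ∘ c ∘ d ∘ h(a, a), b ∘ f(b, c, d))), b)
  Sort:  a ∘ c ∘ h(a ∘ c ∘ d ∘ f(a ∘ c ∘ f(b ∘ c, f(c, a, c), d) ∘ f(d, b, c) ∘ h(b, c), a ∘ b ∘ c ∘ d ∘ h(a ∘ c, f(a, b, c)) ∘ h(c, h(c, b)), f(a ∘ b ∘ f(b, c, c) ∘ f(d, a, b), a ∘ b ∘ c ∘ d ∘ h(a, a), b ∘ f(b, c, d))), b)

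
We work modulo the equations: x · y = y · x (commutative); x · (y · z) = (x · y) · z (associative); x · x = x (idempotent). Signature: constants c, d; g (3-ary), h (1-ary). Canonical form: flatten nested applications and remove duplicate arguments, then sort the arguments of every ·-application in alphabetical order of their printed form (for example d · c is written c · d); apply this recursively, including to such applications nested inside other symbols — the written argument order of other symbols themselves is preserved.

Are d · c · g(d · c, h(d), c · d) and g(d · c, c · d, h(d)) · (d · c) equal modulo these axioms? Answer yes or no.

Left:  d · c · g(d · c, h(d), c · d)
  Simplify inside:  g(d · c, h(d), c · d)  →  g(c · d, h(d), c · d)
  Sort arguments:  c · d · g(c · d, h(d), c · d)
Right:  g(d · c, c · d, h(d)) · (d · c)
  Flatten:  g(d · c, c · d, h(d)) · d · c
  Simplify inside:  g(d · c, c · d, h(d))  →  g(c · d, c · d, h(d))
  Order the arguments:  c · d · g(c · d, c · d, h(d))

Answer: no — c · d · g(c · d, h(d), c · d) vs c · d · g(c · d, c · d, h(d))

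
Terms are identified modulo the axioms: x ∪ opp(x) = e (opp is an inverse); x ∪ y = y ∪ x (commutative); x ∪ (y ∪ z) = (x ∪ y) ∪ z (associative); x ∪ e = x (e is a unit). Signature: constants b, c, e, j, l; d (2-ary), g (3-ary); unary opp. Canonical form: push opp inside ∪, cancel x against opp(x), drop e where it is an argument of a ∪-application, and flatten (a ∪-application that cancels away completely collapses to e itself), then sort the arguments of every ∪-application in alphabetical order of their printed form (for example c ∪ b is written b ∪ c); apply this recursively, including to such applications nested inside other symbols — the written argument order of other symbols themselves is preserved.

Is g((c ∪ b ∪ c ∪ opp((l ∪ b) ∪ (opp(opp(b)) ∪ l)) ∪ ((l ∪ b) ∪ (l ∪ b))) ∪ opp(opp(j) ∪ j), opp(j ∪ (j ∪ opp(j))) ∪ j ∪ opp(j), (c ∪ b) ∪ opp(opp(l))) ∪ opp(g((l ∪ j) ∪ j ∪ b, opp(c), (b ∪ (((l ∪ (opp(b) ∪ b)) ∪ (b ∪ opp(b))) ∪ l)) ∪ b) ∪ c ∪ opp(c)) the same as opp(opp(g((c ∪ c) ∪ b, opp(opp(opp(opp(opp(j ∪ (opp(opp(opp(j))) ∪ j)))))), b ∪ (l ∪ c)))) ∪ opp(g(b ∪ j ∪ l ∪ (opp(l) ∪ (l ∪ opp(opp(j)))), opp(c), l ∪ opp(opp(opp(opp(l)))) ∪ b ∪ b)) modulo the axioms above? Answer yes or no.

Left:  g((c ∪ b ∪ c ∪ opp((l ∪ b) ∪ (opp(opp(b)) ∪ l)) ∪ ((l ∪ b) ∪ (l ∪ b))) ∪ opp(opp(j) ∪ j), opp(j ∪ (j ∪ opp(j))) ∪ j ∪ opp(j), (c ∪ b) ∪ opp(opp(l))) ∪ opp(g((l ∪ j) ∪ j ∪ b, opp(c), (b ∪ (((l ∪ (opp(b) ∪ b)) ∪ (b ∪ opp(b))) ∪ l)) ∪ b) ∪ c ∪ opp(c))
  Push opp inside:  distribute opp over ∪ and collapse double opp
  Cancel inverse pairs:  c cancels
  Collect terms:  g(b ∪ c ∪ c, opp(j), b ∪ c ∪ l) ∪ opp(g(b ∪ j ∪ j ∪ l, opp(c), b ∪ b ∪ l ∪ l))
Right:  opp(opp(g((c ∪ c) ∪ b, opp(opp(opp(opp(opp(j ∪ (opp(opp(opp(j))) ∪ j)))))), b ∪ (l ∪ c)))) ∪ opp(g(b ∪ j ∪ l ∪ (opp(l) ∪ (l ∪ opp(opp(j)))), opp(c), l ∪ opp(opp(opp(opp(l)))) ∪ b ∪ b))
  Push opp inside:  distribute opp over ∪ and collapse double opp
  Collect terms:  g(b ∪ c ∪ c, opp(j), b ∪ c ∪ l) ∪ opp(g(b ∪ j ∪ j ∪ l, opp(c), b ∪ b ∪ l ∪ l))

Answer: yes — both canonical forms are g(b ∪ c ∪ c, opp(j), b ∪ c ∪ l) ∪ opp(g(b ∪ j ∪ j ∪ l, opp(c), b ∪ b ∪ l ∪ l))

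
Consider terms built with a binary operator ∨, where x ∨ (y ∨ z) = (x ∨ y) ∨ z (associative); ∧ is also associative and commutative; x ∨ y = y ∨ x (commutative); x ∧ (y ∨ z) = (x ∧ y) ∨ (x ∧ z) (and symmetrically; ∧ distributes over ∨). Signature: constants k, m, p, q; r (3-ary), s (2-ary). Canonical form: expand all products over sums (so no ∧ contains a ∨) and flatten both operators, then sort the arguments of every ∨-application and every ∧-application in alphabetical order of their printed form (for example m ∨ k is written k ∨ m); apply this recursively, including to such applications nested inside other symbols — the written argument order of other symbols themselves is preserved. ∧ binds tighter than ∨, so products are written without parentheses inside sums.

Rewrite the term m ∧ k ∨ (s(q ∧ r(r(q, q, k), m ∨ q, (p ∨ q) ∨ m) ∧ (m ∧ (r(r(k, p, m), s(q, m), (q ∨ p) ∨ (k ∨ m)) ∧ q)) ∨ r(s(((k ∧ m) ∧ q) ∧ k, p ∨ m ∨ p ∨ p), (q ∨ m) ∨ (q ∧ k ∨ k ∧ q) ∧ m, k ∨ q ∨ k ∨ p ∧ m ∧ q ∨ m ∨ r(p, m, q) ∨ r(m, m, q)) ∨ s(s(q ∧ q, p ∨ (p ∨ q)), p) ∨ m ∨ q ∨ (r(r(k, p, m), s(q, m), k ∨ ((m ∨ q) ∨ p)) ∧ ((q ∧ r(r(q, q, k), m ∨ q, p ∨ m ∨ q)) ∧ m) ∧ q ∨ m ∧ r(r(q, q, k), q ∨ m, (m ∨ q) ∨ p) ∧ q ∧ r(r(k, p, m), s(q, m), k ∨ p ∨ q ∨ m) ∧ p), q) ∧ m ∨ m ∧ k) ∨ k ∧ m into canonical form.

Answer: k ∧ m ∨ k ∧ m ∨ k ∧ m ∨ m ∧ s(m ∨ m ∧ p ∧ q ∧ r(r(k, p, m), s(q, m), k ∨ m ∨ p ∨ q) ∧ r(r(q, q, k), m ∨ q, m ∨ p ∨ q) ∨ m ∧ q ∧ q ∧ r(r(k, p, m), s(q, m), k ∨ m ∨ p ∨ q) ∧ r(r(q, q, k), m ∨ q, m ∨ p ∨ q) ∨ m ∧ q ∧ q ∧ r(r(k, p, m), s(q, m), k ∨ m ∨ p ∨ q) ∧ r(r(q, q, k), m ∨ q, m ∨ p ∨ q) ∨ q ∨ r(s(k ∧ k ∧ m ∧ q, m ∨ p ∨ p ∨ p), k ∧ m ∧ q ∨ k ∧ m ∧ q ∨ m ∨ q, k ∨ k ∨ m ∨ m ∧ p ∧ q ∨ q ∨ r(m, m, q) ∨ r(p, m, q)) ∨ s(s(q ∧ q, p ∨ p ∨ q), p), q)

Derivation:
Expand products over sums:  k ∧ m ∨ m ∧ s(m ∨ m ∧ p ∧ q ∧ r(r(k, p, m), s(q, m), k ∨ m ∨ p ∨ q) ∧ r(r(q, q, k), m ∨ q, m ∨ p ∨ q) ∨ m ∧ q ∧ q ∧ r(r(k, p, m), s(q, m), k ∨ m ∨ p ∨ q) ∧ r(r(q, q, k), m ∨ q, m ∨ p ∨ q) ∨ m ∧ q ∧ q ∧ r(r(k, p, m), s(q, m), k ∨ m ∨ p ∨ q) ∧ r(r(q, q, k), m ∨ q, m ∨ p ∨ q) ∨ q ∨ r(s(k ∧ k ∧ m ∧ q, m ∨ p ∨ p ∨ p), k ∧ m ∧ q ∨ k ∧ m ∧ q ∨ m ∨ q, k ∨ k ∨ m ∨ m ∧ p ∧ q ∨ q ∨ r(m, m, q) ∨ r(p, m, q)) ∨ s(s(q ∧ q, p ∨ p ∨ q), p), q) ∨ k ∧ m ∨ k ∧ m
Order the arguments:  k ∧ m ∨ k ∧ m ∨ k ∧ m ∨ m ∧ s(m ∨ m ∧ p ∧ q ∧ r(r(k, p, m), s(q, m), k ∨ m ∨ p ∨ q) ∧ r(r(q, q, k), m ∨ q, m ∨ p ∨ q) ∨ m ∧ q ∧ q ∧ r(r(k, p, m), s(q, m), k ∨ m ∨ p ∨ q) ∧ r(r(q, q, k), m ∨ q, m ∨ p ∨ q) ∨ m ∧ q ∧ q ∧ r(r(k, p, m), s(q, m), k ∨ m ∨ p ∨ q) ∧ r(r(q, q, k), m ∨ q, m ∨ p ∨ q) ∨ q ∨ r(s(k ∧ k ∧ m ∧ q, m ∨ p ∨ p ∨ p), k ∧ m ∧ q ∨ k ∧ m ∧ q ∨ m ∨ q, k ∨ k ∨ m ∨ m ∧ p ∧ q ∨ q ∨ r(m, m, q) ∨ r(p, m, q)) ∨ s(s(q ∧ q, p ∨ p ∨ q), p), q)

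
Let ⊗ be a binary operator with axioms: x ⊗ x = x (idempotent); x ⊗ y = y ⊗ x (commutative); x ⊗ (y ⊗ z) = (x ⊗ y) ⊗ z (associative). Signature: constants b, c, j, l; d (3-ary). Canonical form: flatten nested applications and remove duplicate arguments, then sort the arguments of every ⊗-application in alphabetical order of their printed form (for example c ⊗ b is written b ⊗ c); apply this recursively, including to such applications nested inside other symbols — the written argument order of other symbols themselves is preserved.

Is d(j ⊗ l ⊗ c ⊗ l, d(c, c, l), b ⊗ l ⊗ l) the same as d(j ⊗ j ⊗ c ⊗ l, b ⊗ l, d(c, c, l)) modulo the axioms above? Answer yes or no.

Left:  d(j ⊗ l ⊗ c ⊗ l, d(c, c, l), b ⊗ l ⊗ l)
  Descend into:  j ⊗ l ⊗ c ⊗ l
  Deduplicate:  drop duplicate l
  Order the arguments:  c ⊗ j ⊗ l
  Put back:  d(c ⊗ j ⊗ l, d(c, c, l), b ⊗ l)
Right:  d(j ⊗ j ⊗ c ⊗ l, b ⊗ l, d(c, c, l))
  Focus inside:  j ⊗ j ⊗ c ⊗ l
  Drop duplicates:  drop duplicate j
  Sort arguments:  c ⊗ j ⊗ l
  Rebuild:  d(c ⊗ j ⊗ l, b ⊗ l, d(c, c, l))

Answer: no — d(c ⊗ j ⊗ l, d(c, c, l), b ⊗ l) vs d(c ⊗ j ⊗ l, b ⊗ l, d(c, c, l))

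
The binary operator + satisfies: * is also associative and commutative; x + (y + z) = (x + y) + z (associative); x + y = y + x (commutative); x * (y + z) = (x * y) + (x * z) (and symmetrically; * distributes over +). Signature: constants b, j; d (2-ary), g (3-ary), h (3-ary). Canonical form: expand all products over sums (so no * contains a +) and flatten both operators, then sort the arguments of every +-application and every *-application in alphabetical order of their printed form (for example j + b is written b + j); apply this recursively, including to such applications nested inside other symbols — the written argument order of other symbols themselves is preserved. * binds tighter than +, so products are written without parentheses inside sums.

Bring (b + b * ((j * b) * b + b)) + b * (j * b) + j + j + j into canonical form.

Expand:  b + b * b * b * j + b * b + b * b * j + j + j + j
Order the arguments:  b + b * b + b * b * b * j + b * b * j + j + j + j

Answer: b + b * b + b * b * b * j + b * b * j + j + j + j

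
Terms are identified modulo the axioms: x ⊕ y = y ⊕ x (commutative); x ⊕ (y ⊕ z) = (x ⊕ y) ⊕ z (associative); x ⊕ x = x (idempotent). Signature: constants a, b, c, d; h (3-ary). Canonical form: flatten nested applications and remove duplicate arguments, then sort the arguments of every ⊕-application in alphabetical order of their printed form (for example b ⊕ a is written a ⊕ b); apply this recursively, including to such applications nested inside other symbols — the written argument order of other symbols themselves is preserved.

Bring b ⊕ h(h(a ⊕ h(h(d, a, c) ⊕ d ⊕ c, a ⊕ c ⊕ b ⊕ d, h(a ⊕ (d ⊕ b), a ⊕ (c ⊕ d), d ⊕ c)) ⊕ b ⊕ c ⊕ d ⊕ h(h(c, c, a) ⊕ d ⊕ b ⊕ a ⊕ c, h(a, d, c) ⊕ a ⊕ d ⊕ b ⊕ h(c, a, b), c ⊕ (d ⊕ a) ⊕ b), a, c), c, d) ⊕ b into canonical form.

Answer: b ⊕ h(h(a ⊕ b ⊕ c ⊕ d ⊕ h(a ⊕ b ⊕ c ⊕ d ⊕ h(c, c, a), a ⊕ b ⊕ d ⊕ h(a, d, c) ⊕ h(c, a, b), a ⊕ b ⊕ c ⊕ d) ⊕ h(c ⊕ d ⊕ h(d, a, c), a ⊕ b ⊕ c ⊕ d, h(a ⊕ b ⊕ d, a ⊕ c ⊕ d, c ⊕ d)), a, c), c, d)

Derivation:
Inside:  h(h(a ⊕ h(h(d, a, c) ⊕ d ⊕ c, a ⊕ c ⊕ b ⊕ d, h(a ⊕ (d ⊕ b), a ⊕ (c ⊕ d), d ⊕ c)) ⊕ b ⊕ c ⊕ d ⊕ h(h(c, c, a) ⊕ d ⊕ b ⊕ a ⊕ c, h(a, d, c) ⊕ a ⊕ d ⊕ b ⊕ h(c, a, b), c ⊕ (d ⊕ a) ⊕ b), a, c), c, d)  →  h(h(a ⊕ b ⊕ c ⊕ d ⊕ h(a ⊕ b ⊕ c ⊕ d ⊕ h(c, c, a), a ⊕ b ⊕ d ⊕ h(a, d, c) ⊕ h(c, a, b), a ⊕ b ⊕ c ⊕ d) ⊕ h(c ⊕ d ⊕ h(d, a, c), a ⊕ b ⊕ c ⊕ d, h(a ⊕ b ⊕ d, a ⊕ c ⊕ d, c ⊕ d)), a, c), c, d)
Deduplicate:  drop duplicate b
Order the arguments:  b ⊕ h(h(a ⊕ b ⊕ c ⊕ d ⊕ h(a ⊕ b ⊕ c ⊕ d ⊕ h(c, c, a), a ⊕ b ⊕ d ⊕ h(a, d, c) ⊕ h(c, a, b), a ⊕ b ⊕ c ⊕ d) ⊕ h(c ⊕ d ⊕ h(d, a, c), a ⊕ b ⊕ c ⊕ d, h(a ⊕ b ⊕ d, a ⊕ c ⊕ d, c ⊕ d)), a, c), c, d)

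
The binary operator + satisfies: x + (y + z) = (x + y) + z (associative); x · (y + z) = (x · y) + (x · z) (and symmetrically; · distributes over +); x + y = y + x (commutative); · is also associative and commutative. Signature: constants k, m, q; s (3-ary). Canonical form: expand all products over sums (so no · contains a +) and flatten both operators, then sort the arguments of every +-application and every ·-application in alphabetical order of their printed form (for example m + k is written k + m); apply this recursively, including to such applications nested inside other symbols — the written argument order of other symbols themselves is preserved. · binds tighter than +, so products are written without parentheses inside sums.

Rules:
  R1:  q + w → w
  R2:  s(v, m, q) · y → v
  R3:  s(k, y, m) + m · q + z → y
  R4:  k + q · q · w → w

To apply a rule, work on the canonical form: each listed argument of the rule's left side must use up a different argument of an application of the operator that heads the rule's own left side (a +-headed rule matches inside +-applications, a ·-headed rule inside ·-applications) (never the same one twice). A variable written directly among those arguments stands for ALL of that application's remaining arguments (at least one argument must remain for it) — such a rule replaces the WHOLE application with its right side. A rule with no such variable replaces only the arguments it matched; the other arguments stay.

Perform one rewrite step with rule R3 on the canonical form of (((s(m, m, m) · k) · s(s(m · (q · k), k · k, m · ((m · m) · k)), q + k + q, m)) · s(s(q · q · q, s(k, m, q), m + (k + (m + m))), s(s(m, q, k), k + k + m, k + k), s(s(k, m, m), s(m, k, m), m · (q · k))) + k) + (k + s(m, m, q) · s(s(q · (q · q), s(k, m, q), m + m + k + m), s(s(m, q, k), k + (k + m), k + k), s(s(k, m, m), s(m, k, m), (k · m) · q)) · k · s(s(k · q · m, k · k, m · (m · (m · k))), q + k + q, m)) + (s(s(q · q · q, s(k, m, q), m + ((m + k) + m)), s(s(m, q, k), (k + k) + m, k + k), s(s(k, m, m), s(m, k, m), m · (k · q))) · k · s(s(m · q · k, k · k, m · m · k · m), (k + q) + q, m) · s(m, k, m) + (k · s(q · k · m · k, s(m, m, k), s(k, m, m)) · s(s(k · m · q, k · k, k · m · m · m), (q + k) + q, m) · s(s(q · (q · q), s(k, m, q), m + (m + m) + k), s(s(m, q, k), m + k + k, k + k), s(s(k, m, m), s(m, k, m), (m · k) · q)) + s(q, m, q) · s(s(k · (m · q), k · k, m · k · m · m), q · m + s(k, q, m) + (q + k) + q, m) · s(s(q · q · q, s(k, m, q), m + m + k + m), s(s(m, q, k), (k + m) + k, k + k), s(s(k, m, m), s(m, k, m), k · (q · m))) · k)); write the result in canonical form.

Answer: k + k + k · s(k · k · m · q, s(m, m, k), s(k, m, m)) · s(s(k · m · q, k · k, k · m · m · m), k + q + q, m) · s(s(q · q · q, s(k, m, q), k + m + m + m), s(s(m, q, k), k + k + m, k + k), s(s(k, m, m), s(m, k, m), k · m · q)) + k · s(m, k, m) · s(s(k · m · q, k · k, k · m · m · m), k + q + q, m) · s(s(q · q · q, s(k, m, q), k + m + m + m), s(s(m, q, k), k + k + m, k + k), s(s(k, m, m), s(m, k, m), k · m · q)) + k · s(m, m, m) · s(s(k · m · q, k · k, k · m · m · m), k + q + q, m) · s(s(q · q · q, s(k, m, q), k + m + m + m), s(s(m, q, k), k + k + m, k + k), s(s(k, m, m), s(m, k, m), k · m · q)) + k · s(m, m, q) · s(s(k · m · q, k · k, k · m · m · m), k + q + q, m) · s(s(q · q · q, s(k, m, q), k + m + m + m), s(s(m, q, k), k + k + m, k + k), s(s(k, m, m), s(m, k, m), k · m · q)) + k · s(q, m, q) · s(s(k · m · q, k · k, k · m · m · m), q, m) · s(s(q · q · q, s(k, m, q), k + m + m + m), s(s(m, q, k), k + k + m, k + k), s(s(k, m, m), s(m, k, m), k · m · q))

Derivation:
Canonical form:  k + k + k · s(k · k · m · q, s(m, m, k), s(k, m, m)) · s(s(k · m · q, k · k, k · m · m · m), k + q + q, m) · s(s(q · q · q, s(k, m, q), k + m + m + m), s(s(m, q, k), k + k + m, k + k), s(s(k, m, m), s(m, k, m), k · m · q)) + k · s(m, k, m) · s(s(k · m · q, k · k, k · m · m · m), k + q + q, m) · s(s(q · q · q, s(k, m, q), k + m + m + m), s(s(m, q, k), k + k + m, k + k), s(s(k, m, m), s(m, k, m), k · m · q)) + k · s(m, m, m) · s(s(k · m · q, k · k, k · m · m · m), k + q + q, m) · s(s(q · q · q, s(k, m, q), k + m + m + m), s(s(m, q, k), k + k + m, k + k), s(s(k, m, m), s(m, k, m), k · m · q)) + k · s(m, m, q) · s(s(k · m · q, k · k, k · m · m · m), k + q + q, m) · s(s(q · q · q, s(k, m, q), k + m + m + m), s(s(m, q, k), k + k + m, k + k), s(s(k, m, m), s(m, k, m), k · m · q)) + k · s(q, m, q) · s(s(k · m · q, k · k, k · m · m · m), k + m · q + q + q + s(k, q, m), m) · s(s(q · q · q, s(k, m, q), k + m + m + m), s(s(m, q, k), k + k + m, k + k), s(s(k, m, m), s(m, k, m), k · m · q))
R3 matches:  uses m · q, s(k, q, m);  y := q, z := k + q + q
The extension variable absorbs all remaining arguments, so the whole application is rewritten.
New term:  k + k + k · s(k · k · m · q, s(m, m, k), s(k, m, m)) · s(s(k · m · q, k · k, k · m · m · m), k + q + q, m) · s(s(q · q · q, s(k, m, q), k + m + m + m), s(s(m, q, k), k + k + m, k + k), s(s(k, m, m), s(m, k, m), k · m · q)) + k · s(m, k, m) · s(s(k · m · q, k · k, k · m · m · m), k + q + q, m) · s(s(q · q · q, s(k, m, q), k + m + m + m), s(s(m, q, k), k + k + m, k + k), s(s(k, m, m), s(m, k, m), k · m · q)) + k · s(m, m, m) · s(s(k · m · q, k · k, k · m · m · m), k + q + q, m) · s(s(q · q · q, s(k, m, q), k + m + m + m), s(s(m, q, k), k + k + m, k + k), s(s(k, m, m), s(m, k, m), k · m · q)) + k · s(m, m, q) · s(s(k · m · q, k · k, k · m · m · m), k + q + q, m) · s(s(q · q · q, s(k, m, q), k + m + m + m), s(s(m, q, k), k + k + m, k + k), s(s(k, m, m), s(m, k, m), k · m · q)) + k · s(q, m, q) · s(s(k · m · q, k · k, k · m · m · m), q, m) · s(s(q · q · q, s(k, m, q), k + m + m + m), s(s(m, q, k), k + k + m, k + k), s(s(k, m, m), s(m, k, m), k · m · q))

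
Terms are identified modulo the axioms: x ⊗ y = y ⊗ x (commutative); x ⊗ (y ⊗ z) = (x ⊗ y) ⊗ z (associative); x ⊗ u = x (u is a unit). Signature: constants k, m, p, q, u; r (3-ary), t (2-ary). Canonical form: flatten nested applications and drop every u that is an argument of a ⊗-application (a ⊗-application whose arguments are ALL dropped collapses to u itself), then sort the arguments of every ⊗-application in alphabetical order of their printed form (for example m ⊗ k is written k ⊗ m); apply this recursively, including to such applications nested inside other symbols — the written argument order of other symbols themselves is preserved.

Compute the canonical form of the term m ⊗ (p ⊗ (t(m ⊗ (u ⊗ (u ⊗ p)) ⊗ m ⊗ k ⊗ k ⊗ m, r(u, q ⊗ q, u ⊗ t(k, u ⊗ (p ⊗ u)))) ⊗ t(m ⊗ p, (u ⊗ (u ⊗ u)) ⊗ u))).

Answer: m ⊗ p ⊗ t(k ⊗ k ⊗ m ⊗ m ⊗ m ⊗ p, r(u, q ⊗ q, t(k, p))) ⊗ t(m ⊗ p, u)

Derivation:
Flatten:  m ⊗ p ⊗ t(m ⊗ (u ⊗ (u ⊗ p)) ⊗ m ⊗ k ⊗ k ⊗ m, r(u, q ⊗ q, u ⊗ t(k, u ⊗ (p ⊗ u)))) ⊗ t(m ⊗ p, (u ⊗ (u ⊗ u)) ⊗ u)
Canonicalize subterm:  t(m ⊗ (u ⊗ (u ⊗ p)) ⊗ m ⊗ k ⊗ k ⊗ m, r(u, q ⊗ q, u ⊗ t(k, u ⊗ (p ⊗ u))))  →  t(k ⊗ k ⊗ m ⊗ m ⊗ m ⊗ p, r(u, q ⊗ q, t(k, p)))
Inside:  t(m ⊗ p, (u ⊗ (u ⊗ u)) ⊗ u)  →  t(m ⊗ p, u)
Sort:  m ⊗ p ⊗ t(k ⊗ k ⊗ m ⊗ m ⊗ m ⊗ p, r(u, q ⊗ q, t(k, p))) ⊗ t(m ⊗ p, u)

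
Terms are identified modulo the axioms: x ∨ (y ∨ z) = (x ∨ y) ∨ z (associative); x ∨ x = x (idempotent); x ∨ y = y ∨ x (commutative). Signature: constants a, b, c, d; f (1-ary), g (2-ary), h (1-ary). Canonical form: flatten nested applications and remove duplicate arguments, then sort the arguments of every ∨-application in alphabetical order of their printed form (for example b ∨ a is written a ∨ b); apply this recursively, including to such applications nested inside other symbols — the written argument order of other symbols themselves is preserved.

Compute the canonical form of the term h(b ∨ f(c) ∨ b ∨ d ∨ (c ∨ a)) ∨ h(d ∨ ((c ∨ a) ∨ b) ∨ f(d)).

Answer: h(a ∨ b ∨ c ∨ d ∨ f(c)) ∨ h(a ∨ b ∨ c ∨ d ∨ f(d))

Derivation:
Simplify inside:  h(b ∨ f(c) ∨ b ∨ d ∨ (c ∨ a))  →  h(a ∨ b ∨ c ∨ d ∨ f(c))
Simplify inside:  h(d ∨ ((c ∨ a) ∨ b) ∨ f(d))  →  h(a ∨ b ∨ c ∨ d ∨ f(d))
Sort:  h(a ∨ b ∨ c ∨ d ∨ f(c)) ∨ h(a ∨ b ∨ c ∨ d ∨ f(d))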